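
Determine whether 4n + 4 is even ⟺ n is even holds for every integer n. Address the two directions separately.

Forward direction. This fails: take n = 1. Then 4n + 4 = 8, which is even, yet n = 1 is odd, not even.

Converse. Suppose n is even. Since 4 is even, 4n is even for every n, so 4n + 4 has the same parity as 4, which is even. Hence 4n + 4 is even.

(⇒) fails; (⇐) holds.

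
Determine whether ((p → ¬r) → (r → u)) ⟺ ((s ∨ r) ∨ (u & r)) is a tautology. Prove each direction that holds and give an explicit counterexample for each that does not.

[⇒] This fails. Under u = F, r = F, s = F, p = F, the left side is true but the right side is false.

[⇐] This fails. Under u = F, r = T, s = F, p = F, the left side is false but the right side is true.

Both directions fail.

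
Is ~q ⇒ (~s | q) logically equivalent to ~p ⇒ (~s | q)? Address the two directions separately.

(→) Assume the antecedent. If q is true, ~p ⇒ (~s | q) reduces to true regardless of the other variables. If q is false, the antecedent forces (q = F, p = F, s = F) or (q = F, p = T, s = F), and ~p ⇒ (~s | q) holds there. Either way ~p ⇒ (~s | q) holds.

(←) This fails. Under q = F, p = T, s = T, the left side is false but the right side is true.

(⇒) holds; (⇐) fails.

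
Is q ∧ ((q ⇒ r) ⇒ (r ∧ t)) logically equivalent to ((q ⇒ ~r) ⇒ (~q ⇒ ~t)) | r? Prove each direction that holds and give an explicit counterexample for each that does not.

Not equivalent: only (⇒) holds.

(⟹) Assume the antecedent. If t is true, the antecedent forces (t = T, r = F, q = T) or (t = T, r = T, q = T), and ((q ⇒ ~r) ⇒ (~q ⇒ ~t)) | r holds there. If t is false, ((q ⇒ ~r) ⇒ (~q ⇒ ~t)) | r reduces to true regardless of the other variables. Either way ((q ⇒ ~r) ⇒ (~q ⇒ ~t)) | r holds.

(⟸) This fails. Under t = F, r = F, q = F, the left side is false but the right side is true.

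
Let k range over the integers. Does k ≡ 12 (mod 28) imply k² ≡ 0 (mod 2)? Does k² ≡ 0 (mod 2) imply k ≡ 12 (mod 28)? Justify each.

Not equivalent: only (⇒) holds.

(⇒) Suppose k ≡ 12 (mod 28). Then k² ≡ 12² = 144 (mod 28), and since 2 ∣ 28, also k² ≡ 0 (mod 2).

(⇐) This fails: take k = 0. Then 0² = 0 ≡ 0 (mod 2), yet 0 ≡ 0 (mod 28), not 12.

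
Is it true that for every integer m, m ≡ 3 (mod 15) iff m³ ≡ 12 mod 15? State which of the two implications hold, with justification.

Equivalent; both directions hold.

[⇒] Suppose m ≡ 3 (mod 15). Write m = 15j + 3. Then (15j + 3)³ = 3375j³ + 2025j² + 405j + 27 = 15(225j³ + 135j² + 27j + 1) + 12, so m³ ≡ 12 (mod 15).

[⇐] Conversely, suppose m³ ≡ 12 (mod 15). The only residue r in {0, …, 14} with r³ ≡ 12 (mod 15) is r = 3, so m ≡ 3 (mod 15).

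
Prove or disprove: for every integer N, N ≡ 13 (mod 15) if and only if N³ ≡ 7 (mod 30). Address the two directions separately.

Only the converse holds.

[⇐] The residues r modulo 30 with r³ ≡ 7 (mod 30) are exactly {13}, and each is ≡ 13 (mod 15).

[⇒] This fails: take N = 28. Then 28 ≡ 13 (mod 15), but 28³ = 21952 ≡ 22 (mod 30), not 7.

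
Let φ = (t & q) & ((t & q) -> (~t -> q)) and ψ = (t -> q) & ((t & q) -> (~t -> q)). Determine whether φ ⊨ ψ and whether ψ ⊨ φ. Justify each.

(→) Assume the antecedent. If q is true, the consequent reduces to true regardless of the other variables. If q is false, the antecedent cannot hold. Either way the consequent holds.

(←) This fails. Under q = F, t = F, the left side is false but the right side is true.

Only the forward implication holds.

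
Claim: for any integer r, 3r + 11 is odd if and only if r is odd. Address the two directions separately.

(⇒) fails and (⇐) fails.

[⇒] This fails: r = 6 gives 3r + 11 = 29, which is odd, but 6 is even, not odd.

[⇐] This also fails: r = 5 is odd, but 3r + 11 = 26 is even, not odd.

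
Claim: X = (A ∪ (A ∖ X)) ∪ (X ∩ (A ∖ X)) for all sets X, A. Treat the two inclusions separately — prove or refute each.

(⊆) fails and (⊇) fails.

(⊆) This inclusion fails. Take X = {1}, A = ∅; then 1 ∈ X but 1 ∉ (A ∪ (A ∖ X)) ∪ (X ∩ (A ∖ X)).

(⊇) This inclusion fails. Take X = ∅, A = {1}; then 1 ∈ (A ∪ (A ∖ X)) ∪ (X ∩ (A ∖ X)) but 1 ∉ X.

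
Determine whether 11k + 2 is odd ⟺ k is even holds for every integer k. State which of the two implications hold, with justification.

(⇒) fails and (⇐) fails.

(→) This fails: k = 3 gives 11k + 2 = 35, which is odd, but 3 is odd, not even.

(←) This also fails: k = 0 is even, but 11k + 2 = 2 is even, not odd.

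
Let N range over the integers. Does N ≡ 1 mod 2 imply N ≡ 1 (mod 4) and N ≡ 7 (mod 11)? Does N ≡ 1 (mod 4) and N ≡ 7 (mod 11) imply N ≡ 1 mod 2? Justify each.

(→) This fails: N = 1 gives 1 ≡ 1 (mod 2) but 1 ≡ 1 (mod 11), so the conjunction on the right does not hold.

(←) Conversely, if N ≡ 1 (mod 4) and N ≡ 7 (mod 11), then by the Chinese remainder theorem N ≡ 29 (mod 44). Since 29 ≡ 1 (mod 2) and 2 ∣ 44, we get N ≡ 1 (mod 2).

Not equivalent: only (⇐) holds.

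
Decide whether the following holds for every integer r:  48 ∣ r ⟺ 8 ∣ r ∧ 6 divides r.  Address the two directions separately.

(←) This fails: take r = 24. Both 8 ∣ 24 and 6 ∣ 24, yet 24 is not a multiple of 48 (since 24 = 0·48 + 24), so 48 ∤ 24.

(→) If 48 ∣ r, write r = 48q. Since 48 = 6·8, r = 8·(6q), so 8 ∣ r; and since 48 = 8·6, r = 6·(8q), so 6 ∣ r.

(⇒) holds; (⇐) fails.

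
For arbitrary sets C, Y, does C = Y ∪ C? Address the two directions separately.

(⊆) Let x ∈ C. Then either x ∈ C and x ∉ Y; or x ∈ C ∩ Y. In each case x ∈ Y ∪ C, so C ⊆ Y ∪ C.

(⊇) This inclusion fails. Take C = ∅, Y = {1}; then 1 ∈ Y ∪ C but 1 ∉ C.

The sets are not equal: only the forward inclusion holds.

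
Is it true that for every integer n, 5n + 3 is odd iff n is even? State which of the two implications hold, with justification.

(⇒) Suppose 5n + 3 is odd. Since 5 is odd, 5n and n have the same parity, so 5n + 3 ≡ n + 3 (mod 2). As 3 is odd, 5n + 3 is odd exactly when n is even. Thus n is even.

(⇐) Conversely, suppose n is even; write n = 2j. Then 5n + 3 = 5·(2j) + 3 = 2·5j + 3, which is odd.

Equivalent; both directions hold.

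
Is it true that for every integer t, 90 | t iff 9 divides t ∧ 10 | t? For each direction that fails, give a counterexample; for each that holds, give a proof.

Both directions hold.

(→) If 90 ∣ t, write t = 90q. Since 90 = 10·9, t = 9·(10q), so 9 ∣ t; and since 90 = 9·10, t = 10·(9q), so 10 ∣ t.

(←) Suppose 9 ∣ t and 10 ∣ t. Any common multiple of 9 and 10 is a multiple of their lcm; here gcd(9, 10) = 1, so lcm(9, 10) = 9·10 = 90, so 90 ∣ t.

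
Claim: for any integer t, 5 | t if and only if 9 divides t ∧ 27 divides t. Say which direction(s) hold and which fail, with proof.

(⇒) This fails: take t = 5. Certainly 5 ∣ 5, but 9 ∤ 5.

(⇐) This fails: take t = 27. Both 9 ∣ 27 and 27 ∣ 27, yet 27 is not a multiple of 5 (since 27 = 5·5 + 2), so 5 ∤ 27.

(⇒) fails and (⇐) fails.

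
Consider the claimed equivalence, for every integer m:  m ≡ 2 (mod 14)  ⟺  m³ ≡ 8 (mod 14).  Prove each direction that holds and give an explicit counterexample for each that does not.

(→) Suppose m ≡ 2 (mod 14). Write m = 14j + 2. Then (14j + 2)³ = 2744j³ + 1176j² + 168j + 8 = 14(196j³ + 84j² + 12j) + 8, so m³ ≡ 8 (mod 14).

(←) This fails: take m = 4. Then 4³ = 64 ≡ 8 (mod 14), yet 4 ≡ 4 (mod 14), not 2.

(⇒) holds; (⇐) fails.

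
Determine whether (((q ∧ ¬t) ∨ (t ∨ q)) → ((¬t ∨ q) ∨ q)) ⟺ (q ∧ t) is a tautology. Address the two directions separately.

Not equivalent: only (⇐) holds.

(→) This fails. Under q = F, t = F, the left side is true but the right side is false.

(←) Assume the antecedent. If q is true, the consequent reduces to true regardless of the other variables. If q is false, the antecedent cannot hold. Either way the consequent holds.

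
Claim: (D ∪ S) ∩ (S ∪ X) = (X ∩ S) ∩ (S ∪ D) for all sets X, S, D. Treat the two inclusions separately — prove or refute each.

(⊆) fails; (⊇) holds.

Reverse inclusion. Let x ∈ (X ∩ S) ∩ (S ∪ D). Then either x ∈ X ∩ S and x ∉ D; or x ∈ X ∩ S ∩ D. In each case x ∈ (D ∪ S) ∩ (S ∪ X), so (X ∩ S) ∩ (S ∪ D) ⊆ (D ∪ S) ∩ (S ∪ X).

Forward inclusion. This inclusion fails. Take X = ∅, S = {1}, D = ∅; then 1 ∈ (D ∪ S) ∩ (S ∪ X) but 1 ∉ (X ∩ S) ∩ (S ∪ D).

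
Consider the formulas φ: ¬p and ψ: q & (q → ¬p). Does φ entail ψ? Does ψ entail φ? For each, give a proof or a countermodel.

Not equivalent: only (⇐) holds.

(→) This fails. Under q = F, p = F, the left side is true but the right side is false.

(←) Assume the antecedent. If q is true, the antecedent forces (q = T, p = F), and ¬p holds there. If q is false, the antecedent cannot hold. Either way ¬p holds.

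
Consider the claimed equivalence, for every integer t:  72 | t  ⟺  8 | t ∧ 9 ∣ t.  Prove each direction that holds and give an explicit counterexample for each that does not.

The biconditional holds.

[⇐] Suppose 8 ∣ t and 9 ∣ t. Any common multiple of 8 and 9 is a multiple of their lcm; here gcd(8, 9) = 1, so lcm(8, 9) = 8·9 = 72, so 72 ∣ t.

[⇒] If 72 ∣ t, write t = 72q. Since 72 = 9·8, t = 8·(9q), so 8 ∣ t; and since 72 = 8·9, t = 9·(8q), so 9 ∣ t.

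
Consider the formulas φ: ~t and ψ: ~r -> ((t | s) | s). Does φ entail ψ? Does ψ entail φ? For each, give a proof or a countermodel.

Both directions fail.

(→) This fails. Under s = F, r = F, t = F, the left side is true but the right side is false.

(←) This fails. Under s = F, r = F, t = T, the left side is false but the right side is true.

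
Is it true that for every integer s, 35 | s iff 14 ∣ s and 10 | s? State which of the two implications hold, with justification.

Not equivalent: only (⇐) holds.

(→) This fails: take s = 35. Certainly 35 ∣ 35, but 14 ∤ 35.

(←) Suppose 14 ∣ s and 10 ∣ s. Any common multiple of 14 and 10 is a multiple of their lcm; here lcm(14, 10) = 14·10/gcd(14, 10) = 140/2 = 70, so 70 ∣ s. Since 35 ∣ 70, it follows that 35 ∣ s.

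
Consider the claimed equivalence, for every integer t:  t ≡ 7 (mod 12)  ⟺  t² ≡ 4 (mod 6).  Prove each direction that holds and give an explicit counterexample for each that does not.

Both directions fail.

Forward direction. This fails: take t = 7. Then 7 ≡ 7 (mod 12), but 7² = 49 ≡ 1 (mod 6), not 4.

Converse. This fails: take t = 2. Then 2² = 4 ≡ 4 (mod 6), yet 2 ≡ 2 (mod 12), not 7.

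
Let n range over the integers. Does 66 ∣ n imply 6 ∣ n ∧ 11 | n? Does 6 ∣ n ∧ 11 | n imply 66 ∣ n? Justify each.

(⇒) If 66 ∣ n, write n = 66q. Since 66 = 11·6, n = 6·(11q), so 6 ∣ n; and since 66 = 6·11, n = 11·(6q), so 11 ∣ n.

(⇐) Suppose 6 ∣ n and 11 ∣ n. Any common multiple of 6 and 11 is a multiple of their lcm; here gcd(6, 11) = 1, so lcm(6, 11) = 6·11 = 66, so 66 ∣ n.

Both directions hold.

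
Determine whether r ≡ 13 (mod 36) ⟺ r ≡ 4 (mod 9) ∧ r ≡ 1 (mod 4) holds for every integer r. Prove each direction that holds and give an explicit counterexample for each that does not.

(⟸) If r ≡ 4 (mod 9) and r ≡ 1 (mod 4), then by the Chinese remainder theorem r ≡ 13 (mod 36). This is exactly r ≡ 13 (mod 36).

(⟹) Suppose r ≡ 13 (mod 36); write r = 36j + 13. Since 9 ∣ 36, reducing mod 9 gives r ≡ 13 ≡ 4 (mod 9); since 4 ∣ 36, reducing mod 4 gives r ≡ 13 ≡ 1 (mod 4).

The biconditional holds.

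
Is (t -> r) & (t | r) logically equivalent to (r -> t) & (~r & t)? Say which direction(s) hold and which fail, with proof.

Neither direction holds.

(⟹) This fails. Under r = T, t = F, the left side is true but the right side is false.

(⟸) This fails. Under r = F, t = T, the left side is false but the right side is true.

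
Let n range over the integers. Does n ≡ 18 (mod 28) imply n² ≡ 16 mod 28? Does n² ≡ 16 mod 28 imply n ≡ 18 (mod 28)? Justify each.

Forward direction. Suppose n ≡ 18 (mod 28). Write n = 28j + 18. Then (28j + 18)² = 784j² + 1008j + 324 = 28(28j² + 36j + 11) + 16, so n² ≡ 16 (mod 28).

Converse. This fails: take n = 4. Then 4² = 16 ≡ 16 (mod 28), yet 4 ≡ 4 (mod 28), not 18.

Only the forward direction holds.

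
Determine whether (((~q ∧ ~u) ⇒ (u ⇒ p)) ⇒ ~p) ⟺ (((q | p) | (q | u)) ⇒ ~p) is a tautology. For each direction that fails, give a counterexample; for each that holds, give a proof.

Both directions hold; the statement is true.

(⟹) Assume the antecedent. If u is true, the antecedent forces (u = T, q = F, p = F) or (u = T, q = T, p = F), and ((q | p) | (q | u)) ⇒ ~p holds there. If u is false, the antecedent forces (u = F, q = F, p = F) or (u = F, q = T, p = F), and ((q | p) | (q | u)) ⇒ ~p holds there. Either way ((q | p) | (q | u)) ⇒ ~p holds.

(⟸) Assume the antecedent. If u is true, the antecedent forces (u = T, q = F, p = F) or (u = T, q = T, p = F), and ((~q ∧ ~u) ⇒ (u ⇒ p)) ⇒ ~p holds there. If u is false, the antecedent forces (u = F, q = F, p = F) or (u = F, q = T, p = F), and ((~q ∧ ~u) ⇒ (u ⇒ p)) ⇒ ~p holds there. Either way ((~q ∧ ~u) ⇒ (u ⇒ p)) ⇒ ~p holds.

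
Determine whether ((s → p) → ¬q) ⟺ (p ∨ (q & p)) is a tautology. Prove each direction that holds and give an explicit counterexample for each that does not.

Forward direction. This fails. Under s = F, q = F, p = F, the left side is true but the right side is false.

Converse. This fails. Under s = F, q = T, p = T, the left side is false but the right side is true.

Both directions fail.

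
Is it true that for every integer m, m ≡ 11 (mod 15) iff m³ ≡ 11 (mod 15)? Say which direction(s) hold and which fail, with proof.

[⇒] Suppose m ≡ 11 (mod 15). Write m = 15j + 11. Then (15j + 11)³ = 3375j³ + 7425j² + 5445j + 1331 = 15(225j³ + 495j² + 363j + 88) + 11, so m³ ≡ 11 (mod 15).

[⇐] Conversely, suppose m³ ≡ 11 (mod 15). The only residue r in {0, …, 14} with r³ ≡ 11 (mod 15) is r = 11, so m ≡ 11 (mod 15).

Both directions hold; the statement is true.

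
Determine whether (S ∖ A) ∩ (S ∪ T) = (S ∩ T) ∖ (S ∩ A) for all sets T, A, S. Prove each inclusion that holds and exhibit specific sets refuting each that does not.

Forward inclusion. This inclusion fails. Take T = ∅, A = ∅, S = {1}; then 1 ∈ (S ∖ A) ∩ (S ∪ T) but 1 ∉ (S ∩ T) ∖ (S ∩ A).

Reverse inclusion. Let x ∈ (S ∩ T) ∖ (S ∩ A). Then x ∈ T ∩ S and x ∉ A, from which x ∈ (S ∖ A) ∩ (S ∪ T).

The sets are not equal: only the reverse inclusion holds.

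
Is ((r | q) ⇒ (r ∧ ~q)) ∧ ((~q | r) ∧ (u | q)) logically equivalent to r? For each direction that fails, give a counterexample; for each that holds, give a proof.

Neither implication holds.

(⟹) This fails. Under q = F, r = F, u = T, the left side is true but the right side is false.

(⟸) This fails. Under q = F, r = T, u = F, the left side is false but the right side is true.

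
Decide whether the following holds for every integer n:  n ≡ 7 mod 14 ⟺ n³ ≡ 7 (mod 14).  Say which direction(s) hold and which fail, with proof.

Equivalent; both directions hold.

Forward direction. Suppose n ≡ 7 mod 14. Write n = 14j + 7. Then (14j + 7)³ = 2744j³ + 4116j² + 2058j + 343 = 14(196j³ + 294j² + 147j + 24) + 7, so n³ ≡ 7 (mod 14).

Converse. Suppose n³ ≡ 7 (mod 14). The only residue r in {0, …, 13} with r³ ≡ 7 (mod 14) is r = 7, so n ≡ 7 (mod 14).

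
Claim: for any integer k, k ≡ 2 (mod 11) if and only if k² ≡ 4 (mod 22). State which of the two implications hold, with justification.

Neither implication holds.

(⇒) This fails: take k = 13. Then 13 ≡ 2 (mod 11), but 13² = 169 ≡ 15 (mod 22), not 4.

(⇐) This fails: take k = 20. Then 20² = 400 ≡ 4 (mod 22), yet 20 ≡ 9 (mod 11), not 2.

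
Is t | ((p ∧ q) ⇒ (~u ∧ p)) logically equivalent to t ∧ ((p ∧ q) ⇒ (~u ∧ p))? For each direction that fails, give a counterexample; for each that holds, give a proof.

The forward direction fails; the converse holds.

[⇒] This fails. Under t = F, q = F, u = F, p = F, the left side is true but the right side is false.

[⇐] Assume the antecedent. If t is true, t | ((p ∧ q) ⇒ (~u ∧ p)) reduces to true regardless of the other variables. If t is false, the antecedent cannot hold. Either way t | ((p ∧ q) ⇒ (~u ∧ p)) holds.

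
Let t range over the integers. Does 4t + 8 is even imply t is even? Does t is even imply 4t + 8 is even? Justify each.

The forward direction fails; the converse holds.

(⟹) This fails: take t = 7. Then 4t + 8 = 36, which is even, yet t = 7 is odd, not even.

(⟸) Suppose t is even. Since 4 is even, 4t is even for every t, so 4t + 8 has the same parity as 8, which is even. Hence 4t + 8 is even.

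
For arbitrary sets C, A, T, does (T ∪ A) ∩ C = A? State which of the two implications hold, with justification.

(⟹) This inclusion fails. Take C = {1}, A = ∅, T = {1}; then 1 ∈ (T ∪ A) ∩ C but 1 ∉ A.

(⟸) This inclusion fails. Take C = ∅, A = {1}, T = ∅; then 1 ∈ A but 1 ∉ (T ∪ A) ∩ C.

Neither inclusion holds.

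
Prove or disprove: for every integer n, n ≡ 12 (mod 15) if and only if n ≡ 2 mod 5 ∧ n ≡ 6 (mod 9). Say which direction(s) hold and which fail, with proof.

[⇒] This fails: n = 27 gives 27 ≡ 12 (mod 15) but 27 ≡ 0 (mod 9), so the conjunction on the right does not hold.

[⇐] Conversely, if n ≡ 2 (mod 5) and n ≡ 6 (mod 9), then by the Chinese remainder theorem n ≡ 42 (mod 45). Since 42 ≡ 12 (mod 15) and 15 ∣ 45, we get n ≡ 12 (mod 15).

Only the converse holds.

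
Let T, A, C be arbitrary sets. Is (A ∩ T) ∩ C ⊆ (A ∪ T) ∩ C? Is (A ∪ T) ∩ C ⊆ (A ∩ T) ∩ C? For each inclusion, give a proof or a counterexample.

Forward inclusion. Let x ∈ (A ∩ T) ∩ C. Then x ∈ T ∩ A ∩ C, from which x ∈ (A ∪ T) ∩ C.

Reverse inclusion. This inclusion fails. Take T = {1}, A = ∅, C = {1}; then 1 ∈ (A ∪ T) ∩ C but 1 ∉ (A ∩ T) ∩ C.

(⊆) holds; (⊇) fails.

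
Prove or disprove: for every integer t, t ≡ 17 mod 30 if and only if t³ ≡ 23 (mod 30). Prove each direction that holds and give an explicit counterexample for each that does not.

Both directions hold.

Forward direction. Suppose t ≡ 17 mod 30. Write t = 30j + 17. Then (30j + 17)³ = 27000j³ + 45900j² + 26010j + 4913 = 30(900j³ + 1530j² + 867j + 163) + 23, so t³ ≡ 23 (mod 30).

Converse. Suppose t³ ≡ 23 (mod 30). The only residue r in {0, …, 29} with r³ ≡ 23 (mod 30) is r = 17, so t ≡ 17 (mod 30).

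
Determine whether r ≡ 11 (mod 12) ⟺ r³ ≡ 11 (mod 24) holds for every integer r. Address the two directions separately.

Forward direction. This fails: take r = 23. Then 23 ≡ 11 (mod 12), but 23³ = 12167 ≡ 23 (mod 24), not 11.

Converse. The residues r modulo 24 with r³ ≡ 11 (mod 24) are exactly {11}, and each is ≡ 11 (mod 12).

(⇒) fails; (⇐) holds.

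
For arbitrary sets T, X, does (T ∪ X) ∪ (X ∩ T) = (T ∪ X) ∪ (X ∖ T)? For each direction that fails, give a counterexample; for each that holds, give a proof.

(⊆) Let x ∈ (T ∪ X) ∪ (X ∩ T). Then either x ∈ T and x ∉ X; or x ∈ X and x ∉ T; or x ∈ T ∩ X. In each case x ∈ (T ∪ X) ∪ (X ∖ T), so (T ∪ X) ∪ (X ∩ T) ⊆ (T ∪ X) ∪ (X ∖ T).

(⊇) Let x ∈ (T ∪ X) ∪ (X ∖ T). Then either x ∈ T and x ∉ X; or x ∈ X and x ∉ T; or x ∈ T ∩ X. In each case x ∈ (T ∪ X) ∪ (X ∩ T), so (T ∪ X) ∪ (X ∖ T) ⊆ (T ∪ X) ∪ (X ∩ T).

Both inclusions hold.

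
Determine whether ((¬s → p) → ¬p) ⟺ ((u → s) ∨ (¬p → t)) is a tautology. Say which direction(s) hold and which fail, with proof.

Both directions fail.

[⇒] This fails. Under s = F, p = F, u = T, t = F, the left side is true but the right side is false.

[⇐] This fails. Under s = F, p = T, u = F, t = F, the left side is false but the right side is true.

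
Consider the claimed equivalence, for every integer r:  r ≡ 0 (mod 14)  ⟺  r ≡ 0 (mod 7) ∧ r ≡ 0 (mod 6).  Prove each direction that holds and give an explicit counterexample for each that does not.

(⟹) This fails: r = 28 gives 28 ≡ 0 (mod 14) but 28 ≡ 4 (mod 6), so the conjunction on the right does not hold.

(⟸) Conversely, if r ≡ 0 (mod 7) and r ≡ 0 (mod 6), then by the Chinese remainder theorem r ≡ 0 (mod 42). Since 0 ≡ 0 (mod 14) and 14 ∣ 42, we get r ≡ 0 (mod 14).

Not equivalent: only (⇐) holds.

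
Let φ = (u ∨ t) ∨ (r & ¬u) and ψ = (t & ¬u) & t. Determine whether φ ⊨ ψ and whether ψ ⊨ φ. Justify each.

Only the reverse direction holds.

(→) This fails. Under u = T, t = F, r = F, the left side is true but the right side is false.

(←) Assume the antecedent. If u is true, the antecedent cannot hold. If u is false, the antecedent forces (u = F, t = T, r = F) or (u = F, t = T, r = T), and (u ∨ t) ∨ (r & ¬u) holds there. Either way (u ∨ t) ∨ (r & ¬u) holds.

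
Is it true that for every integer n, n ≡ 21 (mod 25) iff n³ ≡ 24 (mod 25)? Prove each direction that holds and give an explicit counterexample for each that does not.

Both directions fail.

(⇒) This fails: take n = 21. Then 21 ≡ 21 (mod 25), but 21³ = 9261 ≡ 11 (mod 25), not 24.

(⇐) This fails: take n = 24. Then 24³ = 13824 ≡ 24 (mod 25), yet 24 ≡ 24 (mod 25), not 21.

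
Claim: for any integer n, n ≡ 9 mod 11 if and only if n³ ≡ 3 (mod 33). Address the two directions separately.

(⇒) This fails: take n = 20. Then 20 ≡ 9 (mod 11), but 20³ = 8000 ≡ 14 (mod 33), not 3.

(⇐) Conversely, the residues r modulo 33 with r³ ≡ 3 (mod 33) are exactly {9}, and each is ≡ 9 (mod 11).

(⇒) fails; (⇐) holds.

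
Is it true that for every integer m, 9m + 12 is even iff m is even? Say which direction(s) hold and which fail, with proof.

[⇐] Suppose m is even; write m = 2j. Then 9m + 12 = 9·(2j) + 12 = 2·9j + 12, which is even.

[⇒] Suppose 9m + 12 is even. Since 9 is odd, 9m and m have the same parity, so 9m + 12 ≡ m + 12 (mod 2). As 12 is even, 9m + 12 is even exactly when m is even. Thus m is even.

Both directions hold.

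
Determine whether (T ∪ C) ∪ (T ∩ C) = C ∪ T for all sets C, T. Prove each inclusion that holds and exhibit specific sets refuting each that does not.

Forward inclusion. Let x ∈ (T ∪ C) ∪ (T ∩ C). Then either x ∈ C and x ∉ T; or x ∈ T and x ∉ C; or x ∈ C ∩ T. In each case x ∈ C ∪ T, so (T ∪ C) ∪ (T ∩ C) ⊆ C ∪ T.

Reverse inclusion. Let x ∈ C ∪ T. Then either x ∈ C and x ∉ T; or x ∈ T and x ∉ C; or x ∈ C ∩ T. In each case x ∈ (T ∪ C) ∪ (T ∩ C), so C ∪ T ⊆ (T ∪ C) ∪ (T ∩ C).

Both inclusions hold.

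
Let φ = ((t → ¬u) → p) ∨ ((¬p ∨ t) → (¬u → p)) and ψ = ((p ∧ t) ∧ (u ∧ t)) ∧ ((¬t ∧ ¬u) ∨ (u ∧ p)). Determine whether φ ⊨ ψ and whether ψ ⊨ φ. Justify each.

(⟹) This fails. Under u = T, t = F, p = F, the left side is true but the right side is false.

(⟸) Assume the antecedent. If u is true, the consequent reduces to true regardless of the other variables. If u is false, the antecedent cannot hold. Either way the consequent holds.

Only the converse holds.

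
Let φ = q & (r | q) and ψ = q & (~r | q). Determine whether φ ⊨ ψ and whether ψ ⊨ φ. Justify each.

[⇐] Assume the antecedent. If r is true, the antecedent forces (r = T, q = T), and q & (r | q) holds there. If r is false, the antecedent forces (r = F, q = T), and q & (r | q) holds there. Either way q & (r | q) holds.

[⇒] Assume the antecedent. If r is true, the antecedent forces (r = T, q = T), and q & (~r | q) holds there. If r is false, the antecedent forces (r = F, q = T), and q & (~r | q) holds there. Either way q & (~r | q) holds.

The biconditional holds.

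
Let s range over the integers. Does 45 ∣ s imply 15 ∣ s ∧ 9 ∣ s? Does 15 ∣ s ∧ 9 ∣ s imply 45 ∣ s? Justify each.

Forward direction. If 45 ∣ s, write s = 45q. Since 45 = 3·15, s = 15·(3q), so 15 ∣ s; and since 45 = 5·9, s = 9·(5q), so 9 ∣ s.

Converse. Suppose 15 ∣ s and 9 ∣ s. Any common multiple of 15 and 9 is a multiple of their lcm; here lcm(15, 9) = 15·9/gcd(15, 9) = 135/3 = 45, so 45 ∣ s.

Both implications hold.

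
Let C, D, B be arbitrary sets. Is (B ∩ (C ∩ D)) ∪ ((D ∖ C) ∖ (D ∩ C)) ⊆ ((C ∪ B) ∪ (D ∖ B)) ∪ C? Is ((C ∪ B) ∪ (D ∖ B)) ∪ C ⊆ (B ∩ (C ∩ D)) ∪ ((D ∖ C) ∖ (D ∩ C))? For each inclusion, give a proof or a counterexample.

Only the forward inclusion holds.

(⊆) Let x ∈ (B ∩ (C ∩ D)) ∪ ((D ∖ C) ∖ (D ∩ C)). Then either x ∈ D and x ∉ C, B; or x ∈ D ∩ B and x ∉ C; or x ∈ C ∩ D ∩ B. In each case x ∈ ((C ∪ B) ∪ (D ∖ B)) ∪ C, so (B ∩ (C ∩ D)) ∪ ((D ∖ C) ∖ (D ∩ C)) ⊆ ((C ∪ B) ∪ (D ∖ B)) ∪ C.

(⊇) This inclusion fails. Take C = {1}, D = ∅, B = ∅; then 1 ∈ ((C ∪ B) ∪ (D ∖ B)) ∪ C but 1 ∉ (B ∩ (C ∩ D)) ∪ ((D ∖ C) ∖ (D ∩ C)).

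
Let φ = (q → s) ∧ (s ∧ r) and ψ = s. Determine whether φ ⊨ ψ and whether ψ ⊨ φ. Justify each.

(⇒) Assume the antecedent. If q is true, the antecedent forces (q = T, r = T, s = T), and s holds there. If q is false, the antecedent forces (q = F, r = T, s = T), and s holds there. Either way s holds.

(⇐) This fails. Under q = F, r = F, s = T, the left side is false but the right side is true.

Only the forward implication holds.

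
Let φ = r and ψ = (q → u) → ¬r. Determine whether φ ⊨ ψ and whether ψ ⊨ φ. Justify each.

(→) This fails. Under u = F, r = T, q = F, the left side is true but the right side is false.

(←) This fails. Under u = F, r = F, q = F, the left side is false but the right side is true.

(⇒) fails and (⇐) fails.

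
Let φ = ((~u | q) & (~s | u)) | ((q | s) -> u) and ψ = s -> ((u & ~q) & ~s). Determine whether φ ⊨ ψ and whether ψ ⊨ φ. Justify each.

Only the reverse direction holds.

(→) This fails. Under u = T, s = T, q = F, the left side is true but the right side is false.

(←) Assume the antecedent. If u is true, the consequent reduces to true regardless of the other variables. If u is false, the antecedent forces (u = F, s = F, q = F) or (u = F, s = F, q = T), and the consequent holds there. Either way the consequent holds.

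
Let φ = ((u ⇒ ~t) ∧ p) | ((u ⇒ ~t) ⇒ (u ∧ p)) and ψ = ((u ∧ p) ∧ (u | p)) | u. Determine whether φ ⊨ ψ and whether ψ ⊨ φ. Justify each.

Both directions fail.

(⇒) This fails. Under p = T, t = F, u = F, the left side is true but the right side is false.

(⇐) This fails. Under p = F, t = F, u = T, the left side is false but the right side is true.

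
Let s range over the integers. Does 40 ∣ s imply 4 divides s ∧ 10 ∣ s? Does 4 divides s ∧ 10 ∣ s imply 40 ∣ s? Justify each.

(⟹) If 40 ∣ s, write s = 40q. Since 40 = 10·4, s = 4·(10q), so 4 ∣ s; and since 40 = 4·10, s = 10·(4q), so 10 ∣ s.

(⟸) This fails: take s = 20. Both 4 ∣ 20 and 10 ∣ 20, yet 20 is not a multiple of 40 (since 20 = 0·40 + 20), so 40 ∤ 20.

Only the forward implication holds.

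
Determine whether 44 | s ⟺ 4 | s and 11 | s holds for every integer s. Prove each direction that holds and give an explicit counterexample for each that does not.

Converse. Suppose 4 ∣ s and 11 ∣ s. Any common multiple of 4 and 11 is a multiple of their lcm; here gcd(4, 11) = 1, so lcm(4, 11) = 4·11 = 44, so 44 ∣ s.

Forward direction. If 44 ∣ s, write s = 44q. Since 44 = 11·4, s = 4·(11q), so 4 ∣ s; and since 44 = 4·11, s = 11·(4q), so 11 ∣ s.

Both implications hold.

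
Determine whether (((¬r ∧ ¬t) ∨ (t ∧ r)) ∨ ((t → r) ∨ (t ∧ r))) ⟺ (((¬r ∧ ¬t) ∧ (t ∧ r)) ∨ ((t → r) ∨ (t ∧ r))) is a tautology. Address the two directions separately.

Both directions hold.

[⇒] Assume the antecedent. If t is true, the antecedent forces (t = T, r = T), and the consequent holds there. If t is false, the consequent reduces to true regardless of the other variables. Either way the consequent holds.

[⇐] Assume the antecedent. If t is true, the antecedent forces (t = T, r = T), and the consequent holds there. If t is false, the consequent reduces to true regardless of the other variables. Either way the consequent holds.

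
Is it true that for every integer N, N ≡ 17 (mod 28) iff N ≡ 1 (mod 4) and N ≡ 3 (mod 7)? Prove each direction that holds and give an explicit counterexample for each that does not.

Both directions hold; the statement is true.

(⇒) Suppose N ≡ 17 (mod 28); write N = 28j + 17. Since 4 ∣ 28, reducing mod 4 gives N ≡ 17 ≡ 1 (mod 4); since 7 ∣ 28, reducing mod 7 gives N ≡ 17 ≡ 3 (mod 7).

(⇐) Conversely, if N ≡ 1 (mod 4) and N ≡ 3 (mod 7), then by the Chinese remainder theorem N ≡ 17 (mod 28). This is exactly N ≡ 17 (mod 28).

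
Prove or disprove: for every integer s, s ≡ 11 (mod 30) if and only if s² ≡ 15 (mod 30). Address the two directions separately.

Both directions fail.

(⟹) This fails: take s = 11. Then 11 ≡ 11 (mod 30), but 11² = 121 ≡ 1 (mod 30), not 15.

(⟸) This fails: take s = 15. Then 15² = 225 ≡ 15 (mod 30), yet 15 ≡ 15 (mod 30), not 11.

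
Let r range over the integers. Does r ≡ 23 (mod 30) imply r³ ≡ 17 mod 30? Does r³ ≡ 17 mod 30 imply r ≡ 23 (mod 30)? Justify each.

Both directions hold; the statement is true.

(⇒) Suppose r ≡ 23 (mod 30). Write r = 30j + 23. Then (30j + 23)³ = 27000j³ + 62100j² + 47610j + 12167 = 30(900j³ + 2070j² + 1587j + 405) + 17, so r³ ≡ 17 (mod 30).

(⇐) Conversely, suppose r³ ≡ 17 (mod 30). The only residue r in {0, …, 29} with r³ ≡ 17 (mod 30) is r = 23, so r ≡ 23 (mod 30).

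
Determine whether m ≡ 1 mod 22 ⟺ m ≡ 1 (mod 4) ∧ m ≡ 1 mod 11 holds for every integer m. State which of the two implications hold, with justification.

The forward direction fails; the converse holds.

(⇒) This fails: m = 23 gives 23 ≡ 1 (mod 22) but 23 ≡ 3 (mod 4), so the conjunction on the right does not hold.

(⇐) Conversely, if m ≡ 1 (mod 4) and m ≡ 1 (mod 11), then by the Chinese remainder theorem m ≡ 1 (mod 44). Since 1 ≡ 1 (mod 22) and 22 ∣ 44, we get m ≡ 1 (mod 22).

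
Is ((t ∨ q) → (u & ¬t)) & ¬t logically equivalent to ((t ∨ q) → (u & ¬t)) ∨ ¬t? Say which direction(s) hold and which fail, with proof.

(⇒) Assume the antecedent. If q is true, the antecedent forces (q = T, u = T, t = F), and ((t ∨ q) → (u & ¬t)) ∨ ¬t holds there. If q is false, the antecedent forces (q = F, u = F, t = F) or (q = F, u = T, t = F), and ((t ∨ q) → (u & ¬t)) ∨ ¬t holds there. Either way ((t ∨ q) → (u & ¬t)) ∨ ¬t holds.

(⇐) This fails. Under q = T, u = F, t = F, the left side is false but the right side is true.

Not equivalent: only (⇒) holds.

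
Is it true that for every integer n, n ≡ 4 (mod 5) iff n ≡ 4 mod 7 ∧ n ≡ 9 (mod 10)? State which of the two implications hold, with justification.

The forward direction fails; the converse holds.

[⇐] If n ≡ 4 (mod 7) and n ≡ 9 (mod 10), then by the Chinese remainder theorem n ≡ 39 (mod 70). Since 39 ≡ 4 (mod 5) and 5 ∣ 70, we get n ≡ 4 (mod 5).

[⇒] This fails: n = 64 gives 64 ≡ 4 (mod 5) but 64 ≡ 1 (mod 7), so the conjunction on the right does not hold.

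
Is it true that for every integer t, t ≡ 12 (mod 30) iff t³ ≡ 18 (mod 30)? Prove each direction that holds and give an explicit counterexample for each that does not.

Converse. Suppose t³ ≡ 18 (mod 30). The only residue r in {0, …, 29} with r³ ≡ 18 (mod 30) is r = 12, so t ≡ 12 (mod 30).

Forward direction. Suppose t ≡ 12 (mod 30). Write t = 30j + 12. Then (30j + 12)³ = 27000j³ + 32400j² + 12960j + 1728 = 30(900j³ + 1080j² + 432j + 57) + 18, so t³ ≡ 18 (mod 30).

Both directions hold.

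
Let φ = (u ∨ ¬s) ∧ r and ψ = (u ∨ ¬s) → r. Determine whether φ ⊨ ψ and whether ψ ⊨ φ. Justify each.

Only the forward implication holds.

Forward direction. Assume the antecedent. If u is true, the antecedent forces (u = T, s = F, r = T) or (u = T, s = T, r = T), and (u ∨ ¬s) → r holds there. If u is false, the antecedent forces (u = F, s = F, r = T), and (u ∨ ¬s) → r holds there. Either way (u ∨ ¬s) → r holds.

Converse. This fails. Under u = F, s = T, r = F, the left side is false but the right side is true.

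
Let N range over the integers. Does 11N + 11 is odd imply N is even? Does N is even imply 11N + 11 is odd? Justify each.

[⇒] Suppose 11N + 11 is odd. Since 11 is odd, 11N and N have the same parity, so 11N + 11 ≡ N + 11 (mod 2). As 11 is odd, 11N + 11 is odd exactly when N is even. Thus N is even.

[⇐] Conversely, suppose N is even; write N = 2j. Then 11N + 11 = 11·(2j) + 11 = 2·11j + 11, which is odd.

Both directions hold.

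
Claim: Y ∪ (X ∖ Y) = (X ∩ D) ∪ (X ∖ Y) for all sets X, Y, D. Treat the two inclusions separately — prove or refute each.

Forward inclusion. This inclusion fails. Take X = ∅, Y = {1}, D = ∅; then 1 ∈ Y ∪ (X ∖ Y) but 1 ∉ (X ∩ D) ∪ (X ∖ Y).

Reverse inclusion. Let x ∈ (X ∩ D) ∪ (X ∖ Y). Then either x ∈ X and x ∉ Y, D; or x ∈ X ∩ D and x ∉ Y; or x ∈ X ∩ Y ∩ D. In each case x ∈ Y ∪ (X ∖ Y), so (X ∩ D) ∪ (X ∖ Y) ⊆ Y ∪ (X ∖ Y).

Only the reverse inclusion holds.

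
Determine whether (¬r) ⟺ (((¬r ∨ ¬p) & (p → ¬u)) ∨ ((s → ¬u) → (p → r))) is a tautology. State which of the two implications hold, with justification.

(⇒) fails and (⇐) fails.

Forward direction. This fails. Under p = T, r = F, u = T, s = F, the left side is true but the right side is false.

Converse. This fails. Under p = F, r = T, u = F, s = F, the left side is false but the right side is true.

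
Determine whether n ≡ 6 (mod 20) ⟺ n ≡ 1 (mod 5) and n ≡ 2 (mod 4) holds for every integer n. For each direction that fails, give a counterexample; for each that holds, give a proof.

Both implications hold.

(→) Suppose n ≡ 6 (mod 20); write n = 20j + 6. Since 5 ∣ 20, reducing mod 5 gives n ≡ 6 ≡ 1 (mod 5); since 4 ∣ 20, reducing mod 4 gives n ≡ 6 ≡ 2 (mod 4).

(←) Conversely, if n ≡ 1 (mod 5) and n ≡ 2 (mod 4), then by the Chinese remainder theorem n ≡ 6 (mod 20). This is exactly n ≡ 6 (mod 20).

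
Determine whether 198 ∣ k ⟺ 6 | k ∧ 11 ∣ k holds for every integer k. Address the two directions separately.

The forward direction holds; the converse fails.

(⇒) If 198 ∣ k, write k = 198q. Since 198 = 33·6, k = 6·(33q), so 6 ∣ k; and since 198 = 18·11, k = 11·(18q), so 11 ∣ k.

(⇐) This fails: take k = 66. Both 6 ∣ 66 and 11 ∣ 66, yet 66 is not a multiple of 198 (since 66 = 0·198 + 66), so 198 ∤ 66.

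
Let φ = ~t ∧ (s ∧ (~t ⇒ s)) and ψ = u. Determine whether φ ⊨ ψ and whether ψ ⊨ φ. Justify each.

Forward direction. This fails. Under s = T, u = F, t = F, the left side is true but the right side is false.

Converse. This fails. Under s = F, u = T, t = F, the left side is false but the right side is true.

Both directions fail.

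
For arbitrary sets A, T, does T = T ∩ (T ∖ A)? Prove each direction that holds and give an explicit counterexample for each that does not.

(⟹) This inclusion fails. Take A = {1}, T = {1}; then 1 ∈ T but 1 ∉ T ∩ (T ∖ A).

(⟸) Let x ∈ T ∩ (T ∖ A). Then x ∈ T and x ∉ A, from which x ∈ T.

(⊆) fails; (⊇) holds.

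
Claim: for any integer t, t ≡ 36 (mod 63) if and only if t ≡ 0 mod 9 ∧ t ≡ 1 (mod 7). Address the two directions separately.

Both directions hold; the statement is true.

(→) Suppose t ≡ 36 (mod 63); write t = 63j + 36. Since 9 ∣ 63, reducing mod 9 gives t ≡ 36 ≡ 0 (mod 9); since 7 ∣ 63, reducing mod 7 gives t ≡ 36 ≡ 1 (mod 7).

(←) Conversely, if t ≡ 0 (mod 9) and t ≡ 1 (mod 7), then by the Chinese remainder theorem t ≡ 36 (mod 63). This is exactly t ≡ 36 (mod 63).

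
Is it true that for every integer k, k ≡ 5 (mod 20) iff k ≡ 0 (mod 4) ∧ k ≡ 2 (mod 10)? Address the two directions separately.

(→) This fails: k = 5 gives 5 ≡ 5 (mod 20) but 5 ≡ 1 (mod 4), so the conjunction on the right does not hold.

(←) This fails: k = 12 satisfies both congruences on the right (12 ≡ 0 mod 4 and 12 ≡ 2 mod 10) yet 12 ≡ 12 (mod 20), not 5.

(⇒) fails and (⇐) fails.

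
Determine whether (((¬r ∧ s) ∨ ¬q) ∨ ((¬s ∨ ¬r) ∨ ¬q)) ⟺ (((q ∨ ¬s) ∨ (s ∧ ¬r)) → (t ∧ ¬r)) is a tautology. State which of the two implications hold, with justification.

(⇒) fails; (⇐) holds.

Forward direction. This fails. Under s = F, t = F, q = F, r = F, the left side is true but the right side is false.

Converse. Assume the antecedent. If q is true, the antecedent forces (s = F, t = T, q = T, r = F) or (s = T, t = T, q = T, r = F), and the consequent holds there. If q is false, the consequent reduces to true regardless of the other variables. Either way the consequent holds.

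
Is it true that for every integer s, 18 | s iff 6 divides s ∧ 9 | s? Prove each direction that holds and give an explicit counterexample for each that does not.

(⟸) Suppose 6 ∣ s and 9 ∣ s. Any common multiple of 6 and 9 is a multiple of their lcm; here lcm(6, 9) = 6·9/gcd(6, 9) = 54/3 = 18, so 18 ∣ s.

(⟹) If 18 ∣ s, write s = 18q. Since 18 = 3·6, s = 6·(3q), so 6 ∣ s; and since 18 = 2·9, s = 9·(2q), so 9 ∣ s.

The biconditional holds.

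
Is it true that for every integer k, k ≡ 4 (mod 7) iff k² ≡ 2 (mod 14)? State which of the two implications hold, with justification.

Both directions fail.

[⇒] This fails: take k = 11. Then 11 ≡ 4 (mod 7), but 11² = 121 ≡ 9 (mod 14), not 2.

[⇐] This fails: take k = 10. Then 10² = 100 ≡ 2 (mod 14), yet 10 ≡ 3 (mod 7), not 4.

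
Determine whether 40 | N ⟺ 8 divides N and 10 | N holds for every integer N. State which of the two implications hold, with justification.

(⇒) If 40 ∣ N, write N = 40q. Since 40 = 5·8, N = 8·(5q), so 8 ∣ N; and since 40 = 4·10, N = 10·(4q), so 10 ∣ N.

(⇐) Suppose 8 ∣ N and 10 ∣ N. Any common multiple of 8 and 10 is a multiple of their lcm; here lcm(8, 10) = 8·10/gcd(8, 10) = 80/2 = 40, so 40 ∣ N.

Both implications hold.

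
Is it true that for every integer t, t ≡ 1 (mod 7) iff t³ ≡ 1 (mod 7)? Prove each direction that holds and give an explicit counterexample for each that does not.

Forward direction. Suppose t ≡ 1 (mod 7). Write t = 7j + 1. Then (7j + 1)³ = 343j³ + 147j² + 21j + 1 = 7(49j³ + 21j² + 3j) + 1, so t³ ≡ 1 (mod 7).

Converse. This fails: take t = 2. Then 2³ = 8 ≡ 1 (mod 7), yet 2 ≡ 2 (mod 7), not 1.

The forward direction holds; the converse fails.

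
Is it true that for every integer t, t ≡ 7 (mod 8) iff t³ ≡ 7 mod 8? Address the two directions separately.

(⟹) Suppose t ≡ 7 (mod 8). Write t = 8j + 7. Then (8j + 7)³ = 512j³ + 1344j² + 1176j + 343 = 8(64j³ + 168j² + 147j + 42) + 7, so t³ ≡ 7 (mod 8).

(⟸) For the converse, argue contrapositively. If t ≢ 7 (mod 8), then t is congruent to one of 0, 1, 2, 3, 4, 5, 6 modulo 8, and these give t³ ≡ 0, 1, 0, 3, 0, 5, 0 respectively — never 7.

Both implications hold.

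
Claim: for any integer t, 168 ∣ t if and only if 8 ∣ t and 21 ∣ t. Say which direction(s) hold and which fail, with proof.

(⟹) If 168 ∣ t, write t = 168q. Since 168 = 21·8, t = 8·(21q), so 8 ∣ t; and since 168 = 8·21, t = 21·(8q), so 21 ∣ t.

(⟸) Suppose 8 ∣ t and 21 ∣ t. Any common multiple of 8 and 21 is a multiple of their lcm; here gcd(8, 21) = 1, so lcm(8, 21) = 8·21 = 168, so 168 ∣ t.

The biconditional holds.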